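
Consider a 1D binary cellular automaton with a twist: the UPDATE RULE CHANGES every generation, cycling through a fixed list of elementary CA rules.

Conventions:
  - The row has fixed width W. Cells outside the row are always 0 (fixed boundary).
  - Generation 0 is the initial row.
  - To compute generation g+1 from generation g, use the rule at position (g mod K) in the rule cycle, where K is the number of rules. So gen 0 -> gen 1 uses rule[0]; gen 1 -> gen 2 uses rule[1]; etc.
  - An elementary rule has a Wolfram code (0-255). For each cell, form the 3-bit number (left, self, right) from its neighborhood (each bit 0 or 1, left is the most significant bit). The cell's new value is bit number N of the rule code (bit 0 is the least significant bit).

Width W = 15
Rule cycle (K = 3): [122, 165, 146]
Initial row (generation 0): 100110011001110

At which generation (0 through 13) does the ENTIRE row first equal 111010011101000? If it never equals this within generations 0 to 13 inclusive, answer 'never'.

Gen 0: 100110011001110
Gen 1 (rule 122): 011111111111011
Gen 2 (rule 165): 001111111110100
Gen 3 (rule 146): 010111111100010
Gen 4 (rule 122): 101100000110101
Gen 5 (rule 165): 110001110001111
Gen 6 (rule 146): 001010101010110
Gen 7 (rule 122): 010101010101111
Gen 8 (rule 165): 011111111110110
Gen 9 (rule 146): 101111111100001
Gen 10 (rule 122): 011000000110010
Gen 11 (rule 165): 000011110000010
Gen 12 (rule 146): 000101101000101
Gen 13 (rule 122): 001011110101010

Answer: never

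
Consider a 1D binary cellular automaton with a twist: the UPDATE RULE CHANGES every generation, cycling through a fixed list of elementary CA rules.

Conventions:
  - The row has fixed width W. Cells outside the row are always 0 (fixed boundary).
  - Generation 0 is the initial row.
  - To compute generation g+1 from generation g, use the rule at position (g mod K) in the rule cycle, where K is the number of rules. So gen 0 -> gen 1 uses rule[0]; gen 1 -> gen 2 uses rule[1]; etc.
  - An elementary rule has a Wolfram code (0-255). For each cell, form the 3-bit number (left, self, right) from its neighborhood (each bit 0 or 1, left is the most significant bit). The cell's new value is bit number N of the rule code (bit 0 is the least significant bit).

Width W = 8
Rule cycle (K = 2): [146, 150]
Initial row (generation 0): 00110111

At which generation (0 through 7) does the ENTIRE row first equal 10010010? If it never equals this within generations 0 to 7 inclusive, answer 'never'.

Answer: never

Derivation:
Gen 0: 00110111
Gen 1 (rule 146): 01000010
Gen 2 (rule 150): 11100111
Gen 3 (rule 146): 01011010
Gen 4 (rule 150): 11000011
Gen 5 (rule 146): 00100100
Gen 6 (rule 150): 01111110
Gen 7 (rule 146): 10111101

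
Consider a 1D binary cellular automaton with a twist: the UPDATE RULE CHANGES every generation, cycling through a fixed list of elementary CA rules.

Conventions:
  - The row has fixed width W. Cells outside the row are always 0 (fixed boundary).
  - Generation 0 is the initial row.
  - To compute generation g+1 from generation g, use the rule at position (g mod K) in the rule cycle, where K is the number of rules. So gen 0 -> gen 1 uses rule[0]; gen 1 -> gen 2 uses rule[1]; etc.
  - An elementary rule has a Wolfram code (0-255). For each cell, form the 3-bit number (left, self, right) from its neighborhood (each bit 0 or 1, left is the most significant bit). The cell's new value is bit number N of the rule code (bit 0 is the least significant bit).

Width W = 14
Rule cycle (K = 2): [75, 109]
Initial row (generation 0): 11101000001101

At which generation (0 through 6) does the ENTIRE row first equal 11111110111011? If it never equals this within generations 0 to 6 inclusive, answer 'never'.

Gen 0: 11101000001101
Gen 1 (rule 75): 10100011111100
Gen 2 (rule 109): 11101010000101
Gen 3 (rule 75): 10100000111000
Gen 4 (rule 109): 11101110101011
Gen 5 (rule 75): 10101010000011
Gen 6 (rule 109): 11111110111011

Answer: 6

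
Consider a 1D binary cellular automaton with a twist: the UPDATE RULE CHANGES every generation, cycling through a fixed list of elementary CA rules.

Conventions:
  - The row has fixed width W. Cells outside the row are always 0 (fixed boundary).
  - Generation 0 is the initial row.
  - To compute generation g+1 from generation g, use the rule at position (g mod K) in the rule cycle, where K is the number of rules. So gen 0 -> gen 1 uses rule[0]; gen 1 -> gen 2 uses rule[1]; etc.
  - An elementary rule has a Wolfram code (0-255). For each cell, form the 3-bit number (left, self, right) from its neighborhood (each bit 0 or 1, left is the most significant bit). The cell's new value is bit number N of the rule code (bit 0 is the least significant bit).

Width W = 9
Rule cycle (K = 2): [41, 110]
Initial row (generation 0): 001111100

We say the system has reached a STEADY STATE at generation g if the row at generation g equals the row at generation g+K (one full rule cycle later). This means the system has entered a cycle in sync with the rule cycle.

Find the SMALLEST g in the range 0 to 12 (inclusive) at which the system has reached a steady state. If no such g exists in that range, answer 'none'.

Gen 0: 001111100
Gen 1 (rule 41): 101000001
Gen 2 (rule 110): 111000011
Gen 3 (rule 41): 100011010
Gen 4 (rule 110): 100111110
Gen 5 (rule 41): 000100000
Gen 6 (rule 110): 001100000
Gen 7 (rule 41): 101001111
Gen 8 (rule 110): 111011001
Gen 9 (rule 41): 100110000
Gen 10 (rule 110): 101110000
Gen 11 (rule 41): 011000111
Gen 12 (rule 110): 111001101
Gen 13 (rule 41): 100001010
Gen 14 (rule 110): 100011110

Answer: none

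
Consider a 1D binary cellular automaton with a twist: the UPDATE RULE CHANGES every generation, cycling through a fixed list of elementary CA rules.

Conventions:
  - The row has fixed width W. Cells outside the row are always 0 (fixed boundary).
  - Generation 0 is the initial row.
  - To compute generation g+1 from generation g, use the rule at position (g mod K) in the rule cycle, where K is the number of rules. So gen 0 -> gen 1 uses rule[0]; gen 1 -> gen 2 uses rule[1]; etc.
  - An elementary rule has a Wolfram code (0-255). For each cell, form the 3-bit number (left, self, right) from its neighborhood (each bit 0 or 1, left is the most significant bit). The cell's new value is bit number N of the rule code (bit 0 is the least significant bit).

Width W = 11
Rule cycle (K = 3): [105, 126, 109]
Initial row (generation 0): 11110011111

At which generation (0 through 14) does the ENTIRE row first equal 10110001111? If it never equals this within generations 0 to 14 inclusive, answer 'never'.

Answer: never

Derivation:
Gen 0: 11110011111
Gen 1 (rule 105): 10010010001
Gen 2 (rule 126): 11111111011
Gen 3 (rule 109): 10000001111
Gen 4 (rule 105): 00111101001
Gen 5 (rule 126): 01100111111
Gen 6 (rule 109): 01100100001
Gen 7 (rule 105): 01100001100
Gen 8 (rule 126): 11110011110
Gen 9 (rule 109): 10010010010
Gen 10 (rule 105): 00000000000
Gen 11 (rule 126): 00000000000
Gen 12 (rule 109): 11111111111
Gen 13 (rule 105): 10000000001
Gen 14 (rule 126): 11000000011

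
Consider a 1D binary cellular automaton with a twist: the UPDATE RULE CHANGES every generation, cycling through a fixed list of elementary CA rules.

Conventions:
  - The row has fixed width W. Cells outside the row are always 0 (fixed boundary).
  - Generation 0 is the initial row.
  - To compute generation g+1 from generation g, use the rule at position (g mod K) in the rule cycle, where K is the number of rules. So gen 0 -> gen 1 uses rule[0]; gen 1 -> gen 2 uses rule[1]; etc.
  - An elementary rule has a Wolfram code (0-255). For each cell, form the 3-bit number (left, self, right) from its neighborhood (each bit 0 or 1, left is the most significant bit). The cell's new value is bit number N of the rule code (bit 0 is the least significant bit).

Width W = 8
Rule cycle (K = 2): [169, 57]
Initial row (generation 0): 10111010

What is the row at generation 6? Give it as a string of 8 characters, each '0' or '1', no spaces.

Gen 0: 10111010
Gen 1 (rule 169): 01110100
Gen 2 (rule 57): 01001011
Gen 3 (rule 169): 00000110
Gen 4 (rule 57): 11110101
Gen 5 (rule 169): 11101010
Gen 6 (rule 57): 10010101

Answer: 10010101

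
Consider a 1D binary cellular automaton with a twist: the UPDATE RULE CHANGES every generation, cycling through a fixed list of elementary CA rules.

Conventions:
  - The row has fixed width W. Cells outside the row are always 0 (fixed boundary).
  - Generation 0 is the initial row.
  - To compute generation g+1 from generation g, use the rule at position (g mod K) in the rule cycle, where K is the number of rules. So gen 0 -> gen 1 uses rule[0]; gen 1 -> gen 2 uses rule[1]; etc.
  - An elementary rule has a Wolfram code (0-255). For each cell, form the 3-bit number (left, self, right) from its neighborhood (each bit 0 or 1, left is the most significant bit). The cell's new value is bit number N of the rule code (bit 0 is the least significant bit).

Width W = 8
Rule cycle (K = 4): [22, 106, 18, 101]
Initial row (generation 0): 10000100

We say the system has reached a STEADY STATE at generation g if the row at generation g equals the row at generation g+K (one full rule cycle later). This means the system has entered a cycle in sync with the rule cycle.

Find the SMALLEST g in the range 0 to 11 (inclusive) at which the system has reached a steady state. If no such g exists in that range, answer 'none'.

Answer: 9

Derivation:
Gen 0: 10000100
Gen 1 (rule 22): 11001110
Gen 2 (rule 106): 11011010
Gen 3 (rule 18): 00000001
Gen 4 (rule 101): 11111101
Gen 5 (rule 22): 00000001
Gen 6 (rule 106): 00000010
Gen 7 (rule 18): 00000101
Gen 8 (rule 101): 11110111
Gen 9 (rule 22): 00000000
Gen 10 (rule 106): 00000000
Gen 11 (rule 18): 00000000
Gen 12 (rule 101): 11111111
Gen 13 (rule 22): 00000000
Gen 14 (rule 106): 00000000
Gen 15 (rule 18): 00000000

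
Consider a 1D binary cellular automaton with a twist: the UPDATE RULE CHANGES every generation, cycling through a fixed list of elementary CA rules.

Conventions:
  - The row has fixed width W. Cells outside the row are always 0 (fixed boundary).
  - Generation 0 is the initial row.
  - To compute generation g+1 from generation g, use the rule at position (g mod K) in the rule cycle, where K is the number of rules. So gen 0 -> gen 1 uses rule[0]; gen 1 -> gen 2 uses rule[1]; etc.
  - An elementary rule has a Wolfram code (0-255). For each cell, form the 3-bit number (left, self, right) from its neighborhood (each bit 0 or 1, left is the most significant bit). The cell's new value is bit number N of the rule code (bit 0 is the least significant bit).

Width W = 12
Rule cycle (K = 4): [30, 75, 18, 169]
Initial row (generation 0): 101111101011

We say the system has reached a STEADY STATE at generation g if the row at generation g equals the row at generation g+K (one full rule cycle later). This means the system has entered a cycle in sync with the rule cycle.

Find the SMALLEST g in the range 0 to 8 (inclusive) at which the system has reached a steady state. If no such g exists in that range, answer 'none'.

Gen 0: 101111101011
Gen 1 (rule 30): 101000001010
Gen 2 (rule 75): 000011110000
Gen 3 (rule 18): 000100001000
Gen 4 (rule 169): 110001100011
Gen 5 (rule 30): 101011010110
Gen 6 (rule 75): 000011000110
Gen 7 (rule 18): 000100101001
Gen 8 (rule 169): 110000010000
Gen 9 (rule 30): 101000111000
Gen 10 (rule 75): 000011101011
Gen 11 (rule 18): 000100000000
Gen 12 (rule 169): 110001111111

Answer: none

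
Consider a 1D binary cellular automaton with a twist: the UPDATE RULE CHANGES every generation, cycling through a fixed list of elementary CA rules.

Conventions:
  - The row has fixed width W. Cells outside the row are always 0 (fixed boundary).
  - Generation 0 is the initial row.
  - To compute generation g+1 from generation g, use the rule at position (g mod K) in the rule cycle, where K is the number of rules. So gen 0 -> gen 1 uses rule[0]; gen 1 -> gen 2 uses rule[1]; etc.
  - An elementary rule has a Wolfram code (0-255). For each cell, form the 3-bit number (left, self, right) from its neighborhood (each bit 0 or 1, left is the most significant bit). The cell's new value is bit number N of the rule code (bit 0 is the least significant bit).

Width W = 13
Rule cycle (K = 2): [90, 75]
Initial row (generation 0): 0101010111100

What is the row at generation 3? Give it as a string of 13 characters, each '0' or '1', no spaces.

Answer: 0110001111011

Derivation:
Gen 0: 0101010111100
Gen 1 (rule 90): 1000000100110
Gen 2 (rule 75): 0011111001110
Gen 3 (rule 90): 0110001111011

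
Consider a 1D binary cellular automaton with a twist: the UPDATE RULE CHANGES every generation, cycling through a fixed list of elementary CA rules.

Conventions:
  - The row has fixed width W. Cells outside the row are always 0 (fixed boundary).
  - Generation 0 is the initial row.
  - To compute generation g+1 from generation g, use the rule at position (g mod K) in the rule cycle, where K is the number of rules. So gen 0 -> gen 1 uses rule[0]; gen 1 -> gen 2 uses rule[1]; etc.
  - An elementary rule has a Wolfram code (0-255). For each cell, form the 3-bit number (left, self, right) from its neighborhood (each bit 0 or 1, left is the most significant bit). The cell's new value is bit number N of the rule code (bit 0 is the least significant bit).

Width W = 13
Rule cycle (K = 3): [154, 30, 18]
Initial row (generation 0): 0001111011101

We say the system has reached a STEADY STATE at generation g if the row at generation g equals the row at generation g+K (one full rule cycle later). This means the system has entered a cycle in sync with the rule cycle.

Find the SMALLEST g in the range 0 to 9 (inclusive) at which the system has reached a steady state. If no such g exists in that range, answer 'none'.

Answer: 6

Derivation:
Gen 0: 0001111011101
Gen 1 (rule 154): 0011110011000
Gen 2 (rule 30): 0110001110100
Gen 3 (rule 18): 1001010000010
Gen 4 (rule 154): 0110001000101
Gen 5 (rule 30): 1101011101101
Gen 6 (rule 18): 0000000000000
Gen 7 (rule 154): 0000000000000
Gen 8 (rule 30): 0000000000000
Gen 9 (rule 18): 0000000000000
Gen 10 (rule 154): 0000000000000
Gen 11 (rule 30): 0000000000000
Gen 12 (rule 18): 0000000000000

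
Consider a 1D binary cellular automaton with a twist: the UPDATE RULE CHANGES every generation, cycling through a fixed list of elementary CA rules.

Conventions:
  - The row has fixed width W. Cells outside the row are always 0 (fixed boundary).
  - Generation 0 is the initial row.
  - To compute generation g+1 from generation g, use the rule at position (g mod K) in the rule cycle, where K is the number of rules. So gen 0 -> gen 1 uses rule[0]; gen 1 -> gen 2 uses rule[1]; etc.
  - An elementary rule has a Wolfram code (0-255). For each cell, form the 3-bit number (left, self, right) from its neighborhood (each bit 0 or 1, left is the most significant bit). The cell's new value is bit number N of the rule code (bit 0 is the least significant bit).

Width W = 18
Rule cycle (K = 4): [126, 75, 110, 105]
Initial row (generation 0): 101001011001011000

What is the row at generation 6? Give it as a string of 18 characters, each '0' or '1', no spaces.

Answer: 111011111111100001

Derivation:
Gen 0: 101001011001011000
Gen 1 (rule 126): 111111111111111100
Gen 2 (rule 75): 100000000000000101
Gen 3 (rule 110): 100000000000001111
Gen 4 (rule 105): 001111111111101001
Gen 5 (rule 126): 011000000000111111
Gen 6 (rule 75): 111011111111100001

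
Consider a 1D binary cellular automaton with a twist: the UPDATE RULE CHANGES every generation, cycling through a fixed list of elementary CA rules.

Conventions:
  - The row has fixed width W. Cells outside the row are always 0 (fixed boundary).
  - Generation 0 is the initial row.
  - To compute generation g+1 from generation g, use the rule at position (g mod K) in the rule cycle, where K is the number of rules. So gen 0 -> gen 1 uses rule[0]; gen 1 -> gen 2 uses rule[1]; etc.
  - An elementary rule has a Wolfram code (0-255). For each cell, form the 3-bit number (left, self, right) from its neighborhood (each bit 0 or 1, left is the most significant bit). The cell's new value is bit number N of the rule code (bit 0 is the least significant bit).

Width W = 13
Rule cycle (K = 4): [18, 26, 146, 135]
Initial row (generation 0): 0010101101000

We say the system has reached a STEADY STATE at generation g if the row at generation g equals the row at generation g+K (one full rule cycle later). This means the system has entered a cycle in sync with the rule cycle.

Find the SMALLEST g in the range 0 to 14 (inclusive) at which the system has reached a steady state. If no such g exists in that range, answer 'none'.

Gen 0: 0010101101000
Gen 1 (rule 18): 0100000000100
Gen 2 (rule 26): 1010000001010
Gen 3 (rule 146): 0001000010001
Gen 4 (rule 135): 1111011110111
Gen 5 (rule 18): 0000000000000
Gen 6 (rule 26): 0000000000000
Gen 7 (rule 146): 0000000000000
Gen 8 (rule 135): 1111111111111
Gen 9 (rule 18): 0000000000000
Gen 10 (rule 26): 0000000000000
Gen 11 (rule 146): 0000000000000
Gen 12 (rule 135): 1111111111111
Gen 13 (rule 18): 0000000000000
Gen 14 (rule 26): 0000000000000
Gen 15 (rule 146): 0000000000000
Gen 16 (rule 135): 1111111111111
Gen 17 (rule 18): 0000000000000
Gen 18 (rule 26): 0000000000000

Answer: 5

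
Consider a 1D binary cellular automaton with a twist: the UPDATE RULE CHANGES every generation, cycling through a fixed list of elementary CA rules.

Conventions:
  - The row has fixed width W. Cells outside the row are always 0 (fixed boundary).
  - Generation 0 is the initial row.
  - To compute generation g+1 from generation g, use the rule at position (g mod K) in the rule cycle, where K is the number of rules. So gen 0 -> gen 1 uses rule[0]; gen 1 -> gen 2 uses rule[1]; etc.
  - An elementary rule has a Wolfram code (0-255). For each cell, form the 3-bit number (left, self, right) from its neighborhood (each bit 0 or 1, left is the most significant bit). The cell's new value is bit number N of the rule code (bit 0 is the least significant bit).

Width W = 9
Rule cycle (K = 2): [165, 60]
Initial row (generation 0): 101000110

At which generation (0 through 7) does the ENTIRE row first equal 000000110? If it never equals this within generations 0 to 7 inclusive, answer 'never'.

Gen 0: 101000110
Gen 1 (rule 165): 111010000
Gen 2 (rule 60): 100111000
Gen 3 (rule 165): 100010011
Gen 4 (rule 60): 110011010
Gen 5 (rule 165): 000000110
Gen 6 (rule 60): 000000101
Gen 7 (rule 165): 111110111

Answer: 5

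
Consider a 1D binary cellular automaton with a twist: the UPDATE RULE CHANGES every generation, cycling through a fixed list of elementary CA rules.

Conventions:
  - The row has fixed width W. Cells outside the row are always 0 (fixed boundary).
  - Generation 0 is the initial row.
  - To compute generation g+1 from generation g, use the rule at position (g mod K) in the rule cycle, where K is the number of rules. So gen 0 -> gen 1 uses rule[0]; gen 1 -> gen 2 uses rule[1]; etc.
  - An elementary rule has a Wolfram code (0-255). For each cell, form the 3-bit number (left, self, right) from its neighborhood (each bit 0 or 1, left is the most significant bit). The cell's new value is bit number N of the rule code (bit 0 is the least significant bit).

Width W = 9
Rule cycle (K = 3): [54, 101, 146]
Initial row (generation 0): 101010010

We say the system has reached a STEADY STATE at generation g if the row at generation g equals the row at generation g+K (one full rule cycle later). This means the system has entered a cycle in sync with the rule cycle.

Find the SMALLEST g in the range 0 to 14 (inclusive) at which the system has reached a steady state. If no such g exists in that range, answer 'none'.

Answer: none

Derivation:
Gen 0: 101010010
Gen 1 (rule 54): 111111111
Gen 2 (rule 101): 000000001
Gen 3 (rule 146): 000000010
Gen 4 (rule 54): 000000111
Gen 5 (rule 101): 111110001
Gen 6 (rule 146): 011101010
Gen 7 (rule 54): 100011111
Gen 8 (rule 101): 101000001
Gen 9 (rule 146): 000100010
Gen 10 (rule 54): 001110111
Gen 11 (rule 101): 100011001
Gen 12 (rule 146): 010100110
Gen 13 (rule 54): 111111001
Gen 14 (rule 101): 000001001
Gen 15 (rule 146): 000010110
Gen 16 (rule 54): 000111001
Gen 17 (rule 101): 110001001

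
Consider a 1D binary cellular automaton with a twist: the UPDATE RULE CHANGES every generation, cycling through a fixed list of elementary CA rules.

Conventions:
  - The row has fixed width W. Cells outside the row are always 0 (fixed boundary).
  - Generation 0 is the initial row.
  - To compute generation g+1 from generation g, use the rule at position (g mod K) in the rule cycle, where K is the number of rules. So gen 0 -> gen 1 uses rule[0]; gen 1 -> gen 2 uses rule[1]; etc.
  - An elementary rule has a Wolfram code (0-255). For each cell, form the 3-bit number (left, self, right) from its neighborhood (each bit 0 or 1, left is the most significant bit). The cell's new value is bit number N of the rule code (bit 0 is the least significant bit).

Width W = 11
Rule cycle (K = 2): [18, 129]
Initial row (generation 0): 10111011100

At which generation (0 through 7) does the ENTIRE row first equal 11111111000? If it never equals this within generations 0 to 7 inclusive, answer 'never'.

Answer: 2

Derivation:
Gen 0: 10111011100
Gen 1 (rule 18): 00000000010
Gen 2 (rule 129): 11111111000
Gen 3 (rule 18): 00000000100
Gen 4 (rule 129): 11111110001
Gen 5 (rule 18): 00000001010
Gen 6 (rule 129): 11111100000
Gen 7 (rule 18): 00000010000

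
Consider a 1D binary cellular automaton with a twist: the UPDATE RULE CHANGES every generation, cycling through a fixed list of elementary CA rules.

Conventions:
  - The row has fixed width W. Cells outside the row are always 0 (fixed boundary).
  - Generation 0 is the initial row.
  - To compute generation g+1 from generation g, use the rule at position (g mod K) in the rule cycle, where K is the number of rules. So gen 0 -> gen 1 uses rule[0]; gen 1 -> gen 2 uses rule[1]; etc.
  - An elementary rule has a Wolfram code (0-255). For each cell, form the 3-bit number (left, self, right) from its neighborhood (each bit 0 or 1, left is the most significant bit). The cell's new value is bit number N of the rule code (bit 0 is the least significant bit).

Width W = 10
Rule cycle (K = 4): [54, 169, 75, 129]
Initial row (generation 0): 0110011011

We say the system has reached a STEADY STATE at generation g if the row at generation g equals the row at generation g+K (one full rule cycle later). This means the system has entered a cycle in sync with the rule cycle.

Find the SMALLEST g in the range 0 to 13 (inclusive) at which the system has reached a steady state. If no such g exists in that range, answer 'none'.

Answer: none

Derivation:
Gen 0: 0110011011
Gen 1 (rule 54): 1001100100
Gen 2 (rule 169): 0001000001
Gen 3 (rule 75): 1110011110
Gen 4 (rule 129): 0100001100
Gen 5 (rule 54): 1110010010
Gen 6 (rule 169): 1100000000
Gen 7 (rule 75): 1101111111
Gen 8 (rule 129): 0000111110
Gen 9 (rule 54): 0001000001
Gen 10 (rule 169): 1100011100
Gen 11 (rule 75): 1101110101
Gen 12 (rule 129): 0000100000
Gen 13 (rule 54): 0001110000
Gen 14 (rule 169): 1101100111
Gen 15 (rule 75): 1101101101
Gen 16 (rule 129): 0000000000
Gen 17 (rule 54): 0000000000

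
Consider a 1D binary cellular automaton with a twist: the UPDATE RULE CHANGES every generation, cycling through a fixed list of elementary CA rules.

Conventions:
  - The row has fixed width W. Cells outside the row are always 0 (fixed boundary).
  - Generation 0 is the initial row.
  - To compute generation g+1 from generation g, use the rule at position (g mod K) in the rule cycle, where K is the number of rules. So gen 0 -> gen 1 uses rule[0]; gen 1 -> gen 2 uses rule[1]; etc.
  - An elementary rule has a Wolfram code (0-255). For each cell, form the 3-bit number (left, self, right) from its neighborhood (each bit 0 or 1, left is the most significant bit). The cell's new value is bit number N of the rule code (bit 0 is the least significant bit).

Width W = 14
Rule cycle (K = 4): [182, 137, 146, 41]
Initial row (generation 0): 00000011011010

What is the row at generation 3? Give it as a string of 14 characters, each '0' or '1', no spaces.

Answer: 01101000001001

Derivation:
Gen 0: 00000011011010
Gen 1 (rule 182): 00000100100111
Gen 2 (rule 137): 11110000000110
Gen 3 (rule 146): 01101000001001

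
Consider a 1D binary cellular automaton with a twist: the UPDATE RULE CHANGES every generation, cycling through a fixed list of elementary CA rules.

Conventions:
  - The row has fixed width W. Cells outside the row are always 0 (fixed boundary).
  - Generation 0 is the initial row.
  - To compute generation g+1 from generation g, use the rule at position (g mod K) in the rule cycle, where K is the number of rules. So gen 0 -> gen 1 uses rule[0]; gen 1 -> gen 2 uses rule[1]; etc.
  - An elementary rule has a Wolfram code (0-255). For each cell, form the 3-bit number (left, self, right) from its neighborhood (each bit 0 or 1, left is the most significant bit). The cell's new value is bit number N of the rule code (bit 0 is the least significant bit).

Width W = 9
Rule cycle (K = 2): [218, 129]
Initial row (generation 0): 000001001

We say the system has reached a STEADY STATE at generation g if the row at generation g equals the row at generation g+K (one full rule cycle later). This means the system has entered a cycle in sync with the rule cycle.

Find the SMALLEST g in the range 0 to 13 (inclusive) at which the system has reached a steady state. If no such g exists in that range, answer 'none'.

Gen 0: 000001001
Gen 1 (rule 218): 000010110
Gen 2 (rule 129): 111000000
Gen 3 (rule 218): 111100000
Gen 4 (rule 129): 011001111
Gen 5 (rule 218): 111111111
Gen 6 (rule 129): 011111110
Gen 7 (rule 218): 111111111
Gen 8 (rule 129): 011111110
Gen 9 (rule 218): 111111111
Gen 10 (rule 129): 011111110
Gen 11 (rule 218): 111111111
Gen 12 (rule 129): 011111110
Gen 13 (rule 218): 111111111
Gen 14 (rule 129): 011111110
Gen 15 (rule 218): 111111111

Answer: 5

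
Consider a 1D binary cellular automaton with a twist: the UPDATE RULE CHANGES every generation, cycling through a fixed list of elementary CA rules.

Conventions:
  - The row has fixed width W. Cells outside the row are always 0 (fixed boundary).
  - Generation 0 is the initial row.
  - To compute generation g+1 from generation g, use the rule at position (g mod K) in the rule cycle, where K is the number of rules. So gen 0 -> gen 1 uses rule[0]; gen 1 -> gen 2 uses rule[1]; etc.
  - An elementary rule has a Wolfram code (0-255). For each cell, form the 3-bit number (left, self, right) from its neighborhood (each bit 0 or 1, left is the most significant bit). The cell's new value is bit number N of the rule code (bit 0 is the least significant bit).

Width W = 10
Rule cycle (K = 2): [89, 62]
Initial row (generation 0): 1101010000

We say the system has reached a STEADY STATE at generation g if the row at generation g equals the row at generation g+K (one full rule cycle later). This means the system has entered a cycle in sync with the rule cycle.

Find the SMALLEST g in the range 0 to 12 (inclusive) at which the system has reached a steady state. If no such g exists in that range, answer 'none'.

Answer: 12

Derivation:
Gen 0: 1101010000
Gen 1 (rule 89): 1100001111
Gen 2 (rule 62): 1010011000
Gen 3 (rule 89): 0001011111
Gen 4 (rule 62): 0011110000
Gen 5 (rule 89): 1010011111
Gen 6 (rule 62): 1111110000
Gen 7 (rule 89): 1000011111
Gen 8 (rule 62): 1100110000
Gen 9 (rule 89): 1110111111
Gen 10 (rule 62): 1001100000
Gen 11 (rule 89): 0101111111
Gen 12 (rule 62): 1111000000
Gen 13 (rule 89): 1001111111
Gen 14 (rule 62): 1111000000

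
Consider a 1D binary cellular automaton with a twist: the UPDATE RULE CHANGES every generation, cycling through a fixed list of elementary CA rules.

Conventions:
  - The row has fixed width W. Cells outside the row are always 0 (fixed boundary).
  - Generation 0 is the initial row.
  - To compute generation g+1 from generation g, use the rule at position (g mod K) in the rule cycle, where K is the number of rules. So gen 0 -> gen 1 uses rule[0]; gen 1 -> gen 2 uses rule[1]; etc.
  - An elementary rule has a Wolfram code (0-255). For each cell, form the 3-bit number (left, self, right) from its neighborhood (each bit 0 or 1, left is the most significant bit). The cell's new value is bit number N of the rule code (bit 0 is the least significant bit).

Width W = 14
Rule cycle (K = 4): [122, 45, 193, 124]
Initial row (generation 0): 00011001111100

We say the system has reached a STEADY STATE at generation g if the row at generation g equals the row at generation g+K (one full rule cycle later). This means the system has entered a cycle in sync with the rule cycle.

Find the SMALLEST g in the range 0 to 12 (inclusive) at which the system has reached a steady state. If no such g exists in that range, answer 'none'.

Gen 0: 00011001111100
Gen 1 (rule 122): 00111111000110
Gen 2 (rule 45): 10100000010100
Gen 3 (rule 193): 00001111000001
Gen 4 (rule 124): 00001001100001
Gen 5 (rule 122): 00010111110010
Gen 6 (rule 45): 11011100000010
Gen 7 (rule 193): 01001101111000
Gen 8 (rule 124): 01101111001100
Gen 9 (rule 122): 11111001111110
Gen 10 (rule 45): 10000001000000
Gen 11 (rule 193): 00111100011111
Gen 12 (rule 124): 00100110010001
Gen 13 (rule 122): 01011111101010
Gen 14 (rule 45): 01110000011110
Gen 15 (rule 193): 00110111001110
Gen 16 (rule 124): 00111101101011

Answer: none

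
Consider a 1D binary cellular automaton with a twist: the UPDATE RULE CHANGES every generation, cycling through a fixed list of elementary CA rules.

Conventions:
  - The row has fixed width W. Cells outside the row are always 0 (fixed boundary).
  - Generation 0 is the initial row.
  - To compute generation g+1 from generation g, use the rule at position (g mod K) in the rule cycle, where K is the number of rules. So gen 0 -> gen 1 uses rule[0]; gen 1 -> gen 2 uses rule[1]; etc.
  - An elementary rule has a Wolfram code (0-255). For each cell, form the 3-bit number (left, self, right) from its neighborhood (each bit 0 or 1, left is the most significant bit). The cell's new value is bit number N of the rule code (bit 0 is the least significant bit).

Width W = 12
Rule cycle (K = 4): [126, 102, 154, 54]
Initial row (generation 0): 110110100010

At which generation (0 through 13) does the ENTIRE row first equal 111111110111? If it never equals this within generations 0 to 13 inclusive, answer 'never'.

Gen 0: 110110100010
Gen 1 (rule 126): 111111110111
Gen 2 (rule 102): 000000011001
Gen 3 (rule 154): 000000110110
Gen 4 (rule 54): 000001001001
Gen 5 (rule 126): 000011111111
Gen 6 (rule 102): 000100000001
Gen 7 (rule 154): 001010000010
Gen 8 (rule 54): 011111000111
Gen 9 (rule 126): 110001101101
Gen 10 (rule 102): 010010110111
Gen 11 (rule 154): 101100100110
Gen 12 (rule 54): 110011111001
Gen 13 (rule 126): 111110001111

Answer: 1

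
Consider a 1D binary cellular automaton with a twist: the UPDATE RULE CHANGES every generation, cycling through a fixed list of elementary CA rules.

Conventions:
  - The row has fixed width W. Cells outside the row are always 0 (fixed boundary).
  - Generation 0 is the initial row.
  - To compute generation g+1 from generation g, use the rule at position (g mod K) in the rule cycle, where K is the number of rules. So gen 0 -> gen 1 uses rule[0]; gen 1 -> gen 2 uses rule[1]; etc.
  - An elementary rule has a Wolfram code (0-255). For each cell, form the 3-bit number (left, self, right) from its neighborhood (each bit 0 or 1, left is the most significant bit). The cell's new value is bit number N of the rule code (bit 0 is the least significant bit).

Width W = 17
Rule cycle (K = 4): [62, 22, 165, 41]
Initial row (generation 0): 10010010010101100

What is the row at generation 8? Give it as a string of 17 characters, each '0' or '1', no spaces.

Gen 0: 10010010010101100
Gen 1 (rule 62): 11111111111111010
Gen 2 (rule 22): 00000000000000011
Gen 3 (rule 165): 11111111111111000
Gen 4 (rule 41): 10000000000000011
Gen 5 (rule 62): 11000000000000110
Gen 6 (rule 22): 00100000000001001
Gen 7 (rule 165): 10101111111101001
Gen 8 (rule 41): 01011000000010000

Answer: 01011000000010000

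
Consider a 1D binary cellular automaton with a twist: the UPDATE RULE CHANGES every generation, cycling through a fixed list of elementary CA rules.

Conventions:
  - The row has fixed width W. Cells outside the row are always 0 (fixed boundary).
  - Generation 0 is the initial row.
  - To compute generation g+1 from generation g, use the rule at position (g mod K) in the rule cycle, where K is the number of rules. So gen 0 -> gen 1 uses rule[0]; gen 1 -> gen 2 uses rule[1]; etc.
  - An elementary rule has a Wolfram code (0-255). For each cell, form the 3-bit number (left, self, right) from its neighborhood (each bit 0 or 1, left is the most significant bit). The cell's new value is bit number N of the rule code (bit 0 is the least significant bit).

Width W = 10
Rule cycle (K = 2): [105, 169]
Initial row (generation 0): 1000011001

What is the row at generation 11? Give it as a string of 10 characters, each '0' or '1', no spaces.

Answer: 1000010100

Derivation:
Gen 0: 1000011001
Gen 1 (rule 105): 0011011000
Gen 2 (rule 169): 1010110011
Gen 3 (rule 105): 0101110011
Gen 4 (rule 169): 0011100010
Gen 5 (rule 105): 1010101000
Gen 6 (rule 169): 0101010011
Gen 7 (rule 105): 0010100011
Gen 8 (rule 169): 1001001010
Gen 9 (rule 105): 0000000100
Gen 10 (rule 169): 1111110001
Gen 11 (rule 105): 1000010100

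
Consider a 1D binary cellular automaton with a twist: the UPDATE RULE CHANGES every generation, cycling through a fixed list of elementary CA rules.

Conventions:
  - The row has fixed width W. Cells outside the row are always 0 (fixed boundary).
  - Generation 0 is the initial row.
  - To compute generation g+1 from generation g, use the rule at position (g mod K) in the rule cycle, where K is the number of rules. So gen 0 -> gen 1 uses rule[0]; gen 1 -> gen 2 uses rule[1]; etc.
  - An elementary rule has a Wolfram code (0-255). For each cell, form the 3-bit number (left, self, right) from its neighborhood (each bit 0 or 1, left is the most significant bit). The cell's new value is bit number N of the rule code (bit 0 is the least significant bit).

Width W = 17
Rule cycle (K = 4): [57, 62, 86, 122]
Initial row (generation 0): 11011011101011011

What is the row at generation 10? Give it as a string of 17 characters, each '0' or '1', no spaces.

Gen 0: 11011011101011011
Gen 1 (rule 57): 10110110010110110
Gen 2 (rule 62): 11101101111101101
Gen 3 (rule 86): 00100100000100101
Gen 4 (rule 122): 01011010001011010
Gen 5 (rule 57): 00110101100110101
Gen 6 (rule 62): 01101111011101111
Gen 7 (rule 86): 10100001000100001
Gen 8 (rule 122): 01010010101010010
Gen 9 (rule 57): 00101001010101001
Gen 10 (rule 62): 01111111111111111

Answer: 01111111111111111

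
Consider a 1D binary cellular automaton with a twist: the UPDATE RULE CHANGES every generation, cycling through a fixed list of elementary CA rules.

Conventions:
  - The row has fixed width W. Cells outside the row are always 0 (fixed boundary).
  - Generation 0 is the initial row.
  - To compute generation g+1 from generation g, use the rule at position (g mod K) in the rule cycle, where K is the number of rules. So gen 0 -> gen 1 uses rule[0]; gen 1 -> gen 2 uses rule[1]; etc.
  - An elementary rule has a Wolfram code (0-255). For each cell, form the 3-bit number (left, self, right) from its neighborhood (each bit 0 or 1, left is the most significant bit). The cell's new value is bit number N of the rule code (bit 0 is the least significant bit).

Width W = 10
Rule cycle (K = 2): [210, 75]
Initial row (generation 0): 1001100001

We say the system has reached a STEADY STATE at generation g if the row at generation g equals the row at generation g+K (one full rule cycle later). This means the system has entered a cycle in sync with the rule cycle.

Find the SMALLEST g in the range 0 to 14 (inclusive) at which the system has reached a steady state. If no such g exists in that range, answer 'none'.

Gen 0: 1001100001
Gen 1 (rule 210): 0110110010
Gen 2 (rule 75): 1110110100
Gen 3 (rule 210): 0110010010
Gen 4 (rule 75): 1110100100
Gen 5 (rule 210): 0110011010
Gen 6 (rule 75): 1110111000
Gen 7 (rule 210): 0110011100
Gen 8 (rule 75): 1110110101
Gen 9 (rule 210): 0110010000
Gen 10 (rule 75): 1110100111
Gen 11 (rule 210): 0110011011
Gen 12 (rule 75): 1110111011
Gen 13 (rule 210): 0110011001
Gen 14 (rule 75): 1110111010
Gen 15 (rule 210): 0110011001
Gen 16 (rule 75): 1110111010

Answer: 13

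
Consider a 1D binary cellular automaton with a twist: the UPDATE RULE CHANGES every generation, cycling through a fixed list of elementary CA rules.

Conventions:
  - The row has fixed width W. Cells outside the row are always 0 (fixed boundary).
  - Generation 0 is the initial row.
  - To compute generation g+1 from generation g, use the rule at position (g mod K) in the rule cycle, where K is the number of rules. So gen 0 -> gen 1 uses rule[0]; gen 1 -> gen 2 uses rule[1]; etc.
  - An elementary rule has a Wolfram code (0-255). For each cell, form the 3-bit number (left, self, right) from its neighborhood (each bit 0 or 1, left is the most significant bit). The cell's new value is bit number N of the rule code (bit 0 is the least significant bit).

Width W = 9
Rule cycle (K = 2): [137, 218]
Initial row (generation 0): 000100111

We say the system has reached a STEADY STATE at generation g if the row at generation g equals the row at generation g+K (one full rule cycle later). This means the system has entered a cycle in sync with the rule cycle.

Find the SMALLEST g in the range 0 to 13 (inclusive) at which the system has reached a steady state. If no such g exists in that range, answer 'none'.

Gen 0: 000100111
Gen 1 (rule 137): 110000110
Gen 2 (rule 218): 111001111
Gen 3 (rule 137): 110001110
Gen 4 (rule 218): 111011111
Gen 5 (rule 137): 110011110
Gen 6 (rule 218): 111111111
Gen 7 (rule 137): 111111110
Gen 8 (rule 218): 111111111
Gen 9 (rule 137): 111111110
Gen 10 (rule 218): 111111111
Gen 11 (rule 137): 111111110
Gen 12 (rule 218): 111111111
Gen 13 (rule 137): 111111110
Gen 14 (rule 218): 111111111
Gen 15 (rule 137): 111111110

Answer: 6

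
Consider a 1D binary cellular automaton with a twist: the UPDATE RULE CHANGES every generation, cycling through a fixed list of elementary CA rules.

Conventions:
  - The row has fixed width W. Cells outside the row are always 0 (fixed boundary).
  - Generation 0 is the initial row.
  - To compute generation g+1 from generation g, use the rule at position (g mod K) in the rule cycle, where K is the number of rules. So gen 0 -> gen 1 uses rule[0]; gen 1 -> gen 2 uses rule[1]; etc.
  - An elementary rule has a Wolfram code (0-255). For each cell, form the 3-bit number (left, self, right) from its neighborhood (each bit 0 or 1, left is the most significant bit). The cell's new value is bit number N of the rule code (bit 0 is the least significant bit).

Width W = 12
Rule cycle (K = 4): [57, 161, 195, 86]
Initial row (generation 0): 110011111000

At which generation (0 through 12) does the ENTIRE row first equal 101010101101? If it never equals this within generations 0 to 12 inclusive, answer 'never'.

Gen 0: 110011111000
Gen 1 (rule 57): 101010000111
Gen 2 (rule 161): 010100110010
Gen 3 (rule 195): 100001010100
Gen 4 (rule 86): 110011010110
Gen 5 (rule 57): 101010101101
Gen 6 (rule 161): 010101010010
Gen 7 (rule 195): 100000000100
Gen 8 (rule 86): 110000001110
Gen 9 (rule 57): 101111101001
Gen 10 (rule 161): 010111010000
Gen 11 (rule 195): 100011000111
Gen 12 (rule 86): 110101101001

Answer: 5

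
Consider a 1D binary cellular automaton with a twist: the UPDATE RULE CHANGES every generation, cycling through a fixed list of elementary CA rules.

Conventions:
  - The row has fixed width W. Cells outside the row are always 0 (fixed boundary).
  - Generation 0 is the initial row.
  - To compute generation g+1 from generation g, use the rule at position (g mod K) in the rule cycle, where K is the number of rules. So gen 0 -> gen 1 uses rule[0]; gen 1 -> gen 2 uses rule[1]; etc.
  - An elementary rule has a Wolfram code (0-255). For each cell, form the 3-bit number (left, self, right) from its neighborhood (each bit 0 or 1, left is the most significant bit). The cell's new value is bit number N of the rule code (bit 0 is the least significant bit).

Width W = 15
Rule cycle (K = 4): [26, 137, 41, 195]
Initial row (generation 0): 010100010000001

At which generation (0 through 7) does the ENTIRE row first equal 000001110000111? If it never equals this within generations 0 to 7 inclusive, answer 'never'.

Gen 0: 010100010000001
Gen 1 (rule 26): 100010101000010
Gen 2 (rule 137): 001000000011000
Gen 3 (rule 41): 100011111010011
Gen 4 (rule 195): 001101111000101
Gen 5 (rule 26): 011001000101000
Gen 6 (rule 137): 010000010000011
Gen 7 (rule 41): 000111000111010

Answer: never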